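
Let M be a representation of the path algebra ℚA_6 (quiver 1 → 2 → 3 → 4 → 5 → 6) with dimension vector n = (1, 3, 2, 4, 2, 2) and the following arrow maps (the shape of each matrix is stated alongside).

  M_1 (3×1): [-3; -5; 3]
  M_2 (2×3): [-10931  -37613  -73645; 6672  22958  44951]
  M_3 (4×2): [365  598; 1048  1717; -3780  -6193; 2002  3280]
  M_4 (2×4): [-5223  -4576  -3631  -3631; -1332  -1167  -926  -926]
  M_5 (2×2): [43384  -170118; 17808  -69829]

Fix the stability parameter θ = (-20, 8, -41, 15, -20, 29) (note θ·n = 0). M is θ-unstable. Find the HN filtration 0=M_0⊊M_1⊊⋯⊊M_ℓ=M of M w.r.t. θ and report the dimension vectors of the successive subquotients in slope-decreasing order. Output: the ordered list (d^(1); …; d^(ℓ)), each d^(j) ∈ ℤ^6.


Via rank(M_{q-1}∘⋯∘M_p): M ≅ I[1,6], I[2,2], I[2,6], I[4,4]^2.
μ_θ-semistable layers: μ^(1)=29; μ^(2)=15; μ^(3)=8; μ^(4)=-5/2; μ^(5)=-33/2; μ^(6)=-20

((0, 0, 0, 0, 0, 2); (0, 0, 0, 2, 0, 0); (0, 1, 0, 0, 0, 0); (0, 0, 0, 2, 2, 0); (0, 2, 2, 0, 0, 0); (1, 0, 0, 0, 0, 0))


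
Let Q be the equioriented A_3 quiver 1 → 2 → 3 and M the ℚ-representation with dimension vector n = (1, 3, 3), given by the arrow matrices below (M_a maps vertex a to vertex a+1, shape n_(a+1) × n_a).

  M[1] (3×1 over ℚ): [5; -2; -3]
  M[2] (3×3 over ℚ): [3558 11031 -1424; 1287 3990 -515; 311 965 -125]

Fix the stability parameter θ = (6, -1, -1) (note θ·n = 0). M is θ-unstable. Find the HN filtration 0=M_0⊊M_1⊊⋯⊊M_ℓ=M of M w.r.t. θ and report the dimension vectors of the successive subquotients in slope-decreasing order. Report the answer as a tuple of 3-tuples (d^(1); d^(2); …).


Via rank(M_{q-1}∘⋯∘M_p): M ≅ I[1,2], I[2,3]^2, I[3,3].
μ_θ-semistable layers: μ^(1)=5/2; μ^(2)=-1

((1, 1, 0); (0, 2, 3))


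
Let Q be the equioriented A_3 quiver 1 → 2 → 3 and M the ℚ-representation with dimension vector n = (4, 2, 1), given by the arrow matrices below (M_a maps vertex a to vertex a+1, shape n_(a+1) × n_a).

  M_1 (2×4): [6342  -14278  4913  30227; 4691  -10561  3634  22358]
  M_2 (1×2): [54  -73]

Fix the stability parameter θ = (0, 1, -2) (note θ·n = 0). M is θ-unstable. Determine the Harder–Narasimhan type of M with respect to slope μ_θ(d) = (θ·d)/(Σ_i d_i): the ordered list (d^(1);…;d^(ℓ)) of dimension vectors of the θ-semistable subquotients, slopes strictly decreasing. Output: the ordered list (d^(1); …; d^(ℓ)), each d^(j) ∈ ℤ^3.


Interval decomposition of M: I[1,1]^2, I[1,2], I[1,3].
HN type (ℓ=3): μ^(1)=1; μ^(2)=0; μ^(3)=-1/3

((0, 1, 0); (3, 0, 0); (1, 1, 1))


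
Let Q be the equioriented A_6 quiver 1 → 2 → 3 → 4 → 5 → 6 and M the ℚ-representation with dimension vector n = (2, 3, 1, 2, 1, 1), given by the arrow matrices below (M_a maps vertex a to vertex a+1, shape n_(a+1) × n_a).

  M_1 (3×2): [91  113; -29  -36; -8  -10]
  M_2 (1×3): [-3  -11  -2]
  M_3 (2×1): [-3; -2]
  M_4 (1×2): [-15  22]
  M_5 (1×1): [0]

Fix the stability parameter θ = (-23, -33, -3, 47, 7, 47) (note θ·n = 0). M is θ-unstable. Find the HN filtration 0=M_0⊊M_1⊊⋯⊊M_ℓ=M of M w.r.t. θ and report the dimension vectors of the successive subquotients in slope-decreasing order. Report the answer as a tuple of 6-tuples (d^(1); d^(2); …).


Via rank(M_{q-1}∘⋯∘M_p): M ≅ I[1,2], I[1,5], I[2,2], I[4,4], I[6,6].
μ_θ-semistable layers: μ^(1)=47; μ^(2)=27; μ^(3)=-3; μ^(4)=-28; μ^(5)=-33

((0, 0, 0, 1, 0, 1); (0, 0, 0, 1, 1, 0); (0, 0, 1, 0, 0, 0); (2, 2, 0, 0, 0, 0); (0, 1, 0, 0, 0, 0))


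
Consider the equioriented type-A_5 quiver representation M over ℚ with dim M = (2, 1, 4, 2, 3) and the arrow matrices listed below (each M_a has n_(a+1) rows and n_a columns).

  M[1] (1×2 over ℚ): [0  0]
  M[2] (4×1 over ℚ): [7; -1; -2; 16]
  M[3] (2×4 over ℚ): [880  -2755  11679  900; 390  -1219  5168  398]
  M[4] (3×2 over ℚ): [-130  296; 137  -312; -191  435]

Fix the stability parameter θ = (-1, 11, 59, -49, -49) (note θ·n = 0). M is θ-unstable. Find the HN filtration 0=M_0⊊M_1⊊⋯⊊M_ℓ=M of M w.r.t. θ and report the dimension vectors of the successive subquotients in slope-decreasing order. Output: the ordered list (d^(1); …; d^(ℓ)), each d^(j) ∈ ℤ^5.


Interval decomposition of M: I[1,1]^2, I[2,5], I[3,3]^2, I[3,5], I[5,5].
HN type (ℓ=5): μ^(1)=59; μ^(2)=-1; μ^(3)=-7; μ^(4)=-13; μ^(5)=-49

((0, 0, 2, 0, 0); (2, 0, 0, 0, 0); (0, 1, 1, 1, 1); (0, 0, 1, 1, 1); (0, 0, 0, 0, 1))


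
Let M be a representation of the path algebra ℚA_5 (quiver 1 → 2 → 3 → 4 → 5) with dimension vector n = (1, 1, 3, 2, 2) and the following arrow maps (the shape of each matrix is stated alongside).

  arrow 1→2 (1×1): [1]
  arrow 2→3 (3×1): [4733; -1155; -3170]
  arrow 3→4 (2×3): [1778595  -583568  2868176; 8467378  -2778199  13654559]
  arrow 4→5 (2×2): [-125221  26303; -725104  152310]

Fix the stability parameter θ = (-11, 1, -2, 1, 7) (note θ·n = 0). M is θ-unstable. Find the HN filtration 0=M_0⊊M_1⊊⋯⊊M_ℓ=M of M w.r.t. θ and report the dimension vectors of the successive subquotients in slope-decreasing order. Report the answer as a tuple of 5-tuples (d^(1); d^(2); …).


Interval decomposition of M: I[1,5], I[3,3], I[3,5].
HN type (ℓ=5): μ^(1)=7; μ^(2)=1; μ^(3)=-1/2; μ^(4)=-2; μ^(5)=-11

((0, 0, 0, 0, 2); (0, 0, 0, 2, 0); (0, 1, 1, 0, 0); (0, 0, 2, 0, 0); (1, 0, 0, 0, 0))


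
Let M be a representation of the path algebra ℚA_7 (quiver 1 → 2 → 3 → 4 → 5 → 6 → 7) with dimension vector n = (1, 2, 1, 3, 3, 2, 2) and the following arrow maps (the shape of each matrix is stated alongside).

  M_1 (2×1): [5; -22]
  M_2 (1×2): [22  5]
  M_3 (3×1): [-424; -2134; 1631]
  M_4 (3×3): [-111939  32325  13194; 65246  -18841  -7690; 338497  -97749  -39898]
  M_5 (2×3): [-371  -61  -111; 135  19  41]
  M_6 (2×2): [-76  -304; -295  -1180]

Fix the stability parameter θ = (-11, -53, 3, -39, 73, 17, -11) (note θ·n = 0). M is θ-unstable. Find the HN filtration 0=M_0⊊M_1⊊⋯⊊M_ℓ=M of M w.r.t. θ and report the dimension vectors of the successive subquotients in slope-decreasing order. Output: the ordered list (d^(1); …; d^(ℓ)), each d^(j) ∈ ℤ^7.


Barcode: M ≅ I[1,2], I[2,4], I[4,6], I[4,7], I[5,5], I[7,7]. HN layers by μ_θ (8 steps, strictly decreasing):
  μ^(1)=73; μ^(2)=45; μ^(3)=79/3; μ^(4)=-11; μ^(5)=-18; μ^(6)=-32; μ^(7)=-39; μ^(8)=-53

((0, 0, 0, 0, 1, 0, 0); (0, 0, 0, 0, 1, 1, 0); (0, 0, 0, 0, 1, 1, 1); (0, 0, 0, 0, 0, 0, 1); (0, 0, 1, 1, 0, 0, 0); (1, 1, 0, 0, 0, 0, 0); (0, 0, 0, 2, 0, 0, 0); (0, 1, 0, 0, 0, 0, 0))


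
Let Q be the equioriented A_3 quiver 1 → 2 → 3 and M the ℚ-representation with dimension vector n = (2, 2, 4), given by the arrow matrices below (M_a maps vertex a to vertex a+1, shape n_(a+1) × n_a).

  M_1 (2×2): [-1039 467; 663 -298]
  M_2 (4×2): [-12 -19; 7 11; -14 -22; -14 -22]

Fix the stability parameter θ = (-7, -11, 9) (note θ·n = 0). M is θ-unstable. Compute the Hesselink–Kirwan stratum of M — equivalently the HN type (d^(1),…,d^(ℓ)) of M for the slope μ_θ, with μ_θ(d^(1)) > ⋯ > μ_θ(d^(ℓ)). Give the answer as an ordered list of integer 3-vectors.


Interval decomposition of M: I[1,3]^2, I[3,3]^2.
HN type (ℓ=2): μ^(1)=9; μ^(2)=-9

((0, 0, 4); (2, 2, 0))


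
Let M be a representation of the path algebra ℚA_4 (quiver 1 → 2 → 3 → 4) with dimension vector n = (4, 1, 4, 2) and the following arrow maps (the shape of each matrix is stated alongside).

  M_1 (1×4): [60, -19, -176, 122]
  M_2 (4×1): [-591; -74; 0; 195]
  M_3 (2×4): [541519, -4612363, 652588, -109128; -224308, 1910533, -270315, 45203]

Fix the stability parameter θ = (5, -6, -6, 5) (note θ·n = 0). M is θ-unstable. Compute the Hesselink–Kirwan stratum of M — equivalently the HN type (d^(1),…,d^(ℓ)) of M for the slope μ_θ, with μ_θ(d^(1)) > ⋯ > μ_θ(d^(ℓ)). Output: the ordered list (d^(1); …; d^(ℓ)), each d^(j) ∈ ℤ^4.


Interval decomposition of M: I[1,1]^3, I[1,4], I[3,3]^2, I[3,4].
HN type (ℓ=3): μ^(1)=5; μ^(2)=-7/3; μ^(3)=-6

((3, 0, 0, 2); (1, 1, 1, 0); (0, 0, 3, 0))


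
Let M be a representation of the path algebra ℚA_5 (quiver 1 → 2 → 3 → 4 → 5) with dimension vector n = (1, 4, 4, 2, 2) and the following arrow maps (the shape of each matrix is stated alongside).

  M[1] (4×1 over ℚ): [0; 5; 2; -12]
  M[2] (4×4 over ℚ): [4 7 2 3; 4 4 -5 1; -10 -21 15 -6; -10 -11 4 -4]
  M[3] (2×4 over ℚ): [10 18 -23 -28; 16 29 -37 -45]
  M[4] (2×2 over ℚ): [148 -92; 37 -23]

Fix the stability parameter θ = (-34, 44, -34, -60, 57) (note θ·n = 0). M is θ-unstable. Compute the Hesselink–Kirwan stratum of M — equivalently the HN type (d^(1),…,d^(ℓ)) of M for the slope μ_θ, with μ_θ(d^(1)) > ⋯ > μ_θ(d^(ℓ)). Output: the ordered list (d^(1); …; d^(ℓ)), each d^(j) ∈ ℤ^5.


Via rank(M_{q-1}∘⋯∘M_p): M ≅ I[1,5], I[2,3]^2, I[2,4], I[5,5].
μ_θ-semistable layers: μ^(1)=57; μ^(2)=5; μ^(3)=-50/3; μ^(4)=-34

((0, 0, 0, 0, 2); (0, 2, 2, 0, 0); (0, 2, 2, 2, 0); (1, 0, 0, 0, 0))


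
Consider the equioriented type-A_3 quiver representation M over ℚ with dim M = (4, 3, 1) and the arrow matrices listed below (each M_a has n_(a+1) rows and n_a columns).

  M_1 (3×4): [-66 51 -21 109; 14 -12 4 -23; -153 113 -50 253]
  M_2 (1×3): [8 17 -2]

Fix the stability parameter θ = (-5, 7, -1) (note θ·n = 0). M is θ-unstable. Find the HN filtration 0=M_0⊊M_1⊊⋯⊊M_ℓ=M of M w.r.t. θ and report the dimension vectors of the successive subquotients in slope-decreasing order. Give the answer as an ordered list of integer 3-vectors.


Via rank(M_{q-1}∘⋯∘M_p): M ≅ I[1,1], I[1,2]^2, I[1,3].
μ_θ-semistable layers: μ^(1)=7; μ^(2)=3; μ^(3)=-5

((0, 2, 0); (0, 1, 1); (4, 0, 0))


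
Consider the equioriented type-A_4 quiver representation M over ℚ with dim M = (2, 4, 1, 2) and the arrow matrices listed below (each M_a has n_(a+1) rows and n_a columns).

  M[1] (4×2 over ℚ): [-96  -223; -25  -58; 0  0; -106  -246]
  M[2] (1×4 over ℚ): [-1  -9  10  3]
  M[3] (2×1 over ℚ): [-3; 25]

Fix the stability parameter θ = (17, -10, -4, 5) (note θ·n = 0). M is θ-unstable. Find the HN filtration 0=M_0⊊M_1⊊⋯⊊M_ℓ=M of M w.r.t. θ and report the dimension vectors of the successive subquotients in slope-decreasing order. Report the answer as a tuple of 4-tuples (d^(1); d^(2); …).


Via rank(M_{q-1}∘⋯∘M_p): M ≅ I[1,2], I[1,4], I[2,2]^2, I[4,4].
μ_θ-semistable layers: μ^(1)=5; μ^(2)=7/2; μ^(3)=1; μ^(4)=-10

((0, 0, 0, 2); (1, 1, 0, 0); (1, 1, 1, 0); (0, 2, 0, 0))


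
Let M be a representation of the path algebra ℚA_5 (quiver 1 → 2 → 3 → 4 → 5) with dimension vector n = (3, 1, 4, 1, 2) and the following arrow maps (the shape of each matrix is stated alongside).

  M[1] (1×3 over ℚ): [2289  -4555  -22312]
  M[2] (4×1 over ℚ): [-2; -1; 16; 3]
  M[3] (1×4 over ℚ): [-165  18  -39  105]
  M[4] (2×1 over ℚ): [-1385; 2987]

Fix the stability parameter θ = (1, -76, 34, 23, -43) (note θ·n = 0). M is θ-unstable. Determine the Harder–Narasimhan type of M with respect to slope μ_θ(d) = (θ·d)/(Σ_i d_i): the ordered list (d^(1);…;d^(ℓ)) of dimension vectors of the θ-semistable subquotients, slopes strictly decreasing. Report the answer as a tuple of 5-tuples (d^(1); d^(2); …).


Via rank(M_{q-1}∘⋯∘M_p): M ≅ I[1,1]^2, I[1,5], I[3,3]^3, I[5,5].
μ_θ-semistable layers: μ^(1)=34; μ^(2)=14/3; μ^(3)=1; μ^(4)=-75/2; μ^(5)=-43

((0, 0, 3, 0, 0); (0, 0, 1, 1, 1); (2, 0, 0, 0, 0); (1, 1, 0, 0, 0); (0, 0, 0, 0, 1))


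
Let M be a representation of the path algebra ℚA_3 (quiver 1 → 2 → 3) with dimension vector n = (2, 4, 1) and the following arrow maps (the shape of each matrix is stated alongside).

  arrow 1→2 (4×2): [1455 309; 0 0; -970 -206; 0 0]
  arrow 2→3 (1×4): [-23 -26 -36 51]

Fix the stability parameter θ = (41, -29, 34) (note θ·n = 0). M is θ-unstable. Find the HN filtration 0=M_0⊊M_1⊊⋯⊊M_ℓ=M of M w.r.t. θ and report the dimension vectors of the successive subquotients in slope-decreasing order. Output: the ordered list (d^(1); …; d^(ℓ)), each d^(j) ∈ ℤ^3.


Via rank(M_{q-1}∘⋯∘M_p): M ≅ I[1,1], I[1,3], I[2,2]^3.
μ_θ-semistable layers: μ^(1)=41; μ^(2)=34; μ^(3)=6; μ^(4)=-29

((1, 0, 0); (0, 0, 1); (1, 1, 0); (0, 3, 0))


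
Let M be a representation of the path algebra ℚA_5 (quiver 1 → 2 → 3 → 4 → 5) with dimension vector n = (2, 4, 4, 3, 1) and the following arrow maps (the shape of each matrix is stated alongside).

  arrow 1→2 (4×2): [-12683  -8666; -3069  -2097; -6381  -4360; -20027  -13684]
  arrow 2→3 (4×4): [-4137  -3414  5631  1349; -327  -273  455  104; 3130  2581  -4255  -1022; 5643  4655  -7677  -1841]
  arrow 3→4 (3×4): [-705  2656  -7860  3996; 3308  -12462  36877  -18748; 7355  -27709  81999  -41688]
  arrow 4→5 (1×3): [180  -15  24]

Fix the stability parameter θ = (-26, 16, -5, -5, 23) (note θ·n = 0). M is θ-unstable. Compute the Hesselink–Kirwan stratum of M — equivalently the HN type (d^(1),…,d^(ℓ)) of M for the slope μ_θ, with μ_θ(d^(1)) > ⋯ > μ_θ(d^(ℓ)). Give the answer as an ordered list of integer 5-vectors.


Barcode: M ≅ I[1,4], I[1,5], I[2,3], I[2,4]. HN layers by μ_θ (4 steps, strictly decreasing):
  μ^(1)=23; μ^(2)=11/2; μ^(3)=2; μ^(4)=-26

((0, 0, 0, 0, 1); (0, 1, 1, 0, 0); (0, 3, 3, 3, 0); (2, 0, 0, 0, 0))


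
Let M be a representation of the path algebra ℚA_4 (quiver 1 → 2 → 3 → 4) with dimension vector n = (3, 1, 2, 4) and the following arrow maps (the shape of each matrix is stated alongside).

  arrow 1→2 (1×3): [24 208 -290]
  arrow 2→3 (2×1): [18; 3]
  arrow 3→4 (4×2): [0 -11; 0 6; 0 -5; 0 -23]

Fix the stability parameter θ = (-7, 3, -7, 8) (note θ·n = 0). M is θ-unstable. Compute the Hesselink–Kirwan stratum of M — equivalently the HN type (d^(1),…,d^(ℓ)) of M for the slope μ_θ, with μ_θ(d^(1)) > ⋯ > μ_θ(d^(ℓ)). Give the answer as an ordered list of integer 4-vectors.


Barcode: M ≅ I[1,1]^2, I[1,4], I[3,3], I[4,4]^3. HN layers by μ_θ (3 steps, strictly decreasing):
  μ^(1)=8; μ^(2)=-2; μ^(3)=-7

((0, 0, 0, 4); (0, 1, 1, 0); (3, 0, 1, 0))


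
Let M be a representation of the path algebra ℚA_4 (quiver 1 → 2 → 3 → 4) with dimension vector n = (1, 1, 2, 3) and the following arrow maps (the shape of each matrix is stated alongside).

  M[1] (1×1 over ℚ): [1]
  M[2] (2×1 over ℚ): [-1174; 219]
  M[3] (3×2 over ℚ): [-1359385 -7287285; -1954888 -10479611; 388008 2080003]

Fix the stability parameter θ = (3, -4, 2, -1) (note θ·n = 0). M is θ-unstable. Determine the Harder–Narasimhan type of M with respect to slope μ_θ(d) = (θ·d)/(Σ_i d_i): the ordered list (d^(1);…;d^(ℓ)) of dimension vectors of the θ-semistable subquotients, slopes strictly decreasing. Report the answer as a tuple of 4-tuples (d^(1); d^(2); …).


Interval decomposition of M: I[1,4], I[3,4], I[4,4].
HN type (ℓ=3): μ^(1)=1/2; μ^(2)=-1/2; μ^(3)=-1

((0, 0, 2, 2); (1, 1, 0, 0); (0, 0, 0, 1))


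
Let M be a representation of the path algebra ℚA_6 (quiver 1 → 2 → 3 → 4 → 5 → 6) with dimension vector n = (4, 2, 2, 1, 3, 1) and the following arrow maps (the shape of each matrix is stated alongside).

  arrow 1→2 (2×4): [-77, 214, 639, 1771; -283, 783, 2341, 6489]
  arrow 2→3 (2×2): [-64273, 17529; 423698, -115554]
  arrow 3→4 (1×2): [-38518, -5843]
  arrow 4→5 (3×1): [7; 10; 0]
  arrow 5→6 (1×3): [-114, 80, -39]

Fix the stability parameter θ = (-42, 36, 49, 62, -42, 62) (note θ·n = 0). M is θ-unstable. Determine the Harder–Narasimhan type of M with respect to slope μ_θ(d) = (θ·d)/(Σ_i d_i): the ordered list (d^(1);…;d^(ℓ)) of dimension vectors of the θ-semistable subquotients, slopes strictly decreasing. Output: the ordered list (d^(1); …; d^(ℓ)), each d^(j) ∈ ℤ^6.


Via rank(M_{q-1}∘⋯∘M_p): M ≅ I[1,1]^2, I[1,2], I[1,3], I[3,6], I[5,5]^2.
μ_θ-semistable layers: μ^(1)=62; μ^(2)=49; μ^(3)=36; μ^(4)=23; μ^(5)=-42

((0, 0, 0, 0, 0, 1); (0, 0, 1, 0, 0, 0); (0, 2, 0, 0, 0, 0); (0, 0, 1, 1, 1, 0); (4, 0, 0, 0, 2, 0))


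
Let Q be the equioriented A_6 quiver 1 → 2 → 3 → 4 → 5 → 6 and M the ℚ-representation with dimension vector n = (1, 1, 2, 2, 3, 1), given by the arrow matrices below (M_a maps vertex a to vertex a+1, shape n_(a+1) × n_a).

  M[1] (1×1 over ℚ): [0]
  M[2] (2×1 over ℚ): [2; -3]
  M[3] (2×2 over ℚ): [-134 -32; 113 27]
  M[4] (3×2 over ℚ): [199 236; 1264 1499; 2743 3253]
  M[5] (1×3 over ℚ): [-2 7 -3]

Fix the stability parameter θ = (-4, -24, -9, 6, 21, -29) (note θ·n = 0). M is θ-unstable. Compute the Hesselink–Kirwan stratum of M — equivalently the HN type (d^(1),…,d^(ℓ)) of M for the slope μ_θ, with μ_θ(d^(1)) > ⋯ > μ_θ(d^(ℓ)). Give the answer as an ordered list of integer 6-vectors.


Via rank(M_{q-1}∘⋯∘M_p): M ≅ I[1,1], I[2,6], I[3,5], I[5,5].
μ_θ-semistable layers: μ^(1)=21; μ^(2)=6; μ^(3)=-2/3; μ^(4)=-4; μ^(5)=-9; μ^(6)=-24

((0, 0, 0, 0, 2, 0); (0, 0, 0, 1, 0, 0); (0, 0, 0, 1, 1, 1); (1, 0, 0, 0, 0, 0); (0, 0, 2, 0, 0, 0); (0, 1, 0, 0, 0, 0))


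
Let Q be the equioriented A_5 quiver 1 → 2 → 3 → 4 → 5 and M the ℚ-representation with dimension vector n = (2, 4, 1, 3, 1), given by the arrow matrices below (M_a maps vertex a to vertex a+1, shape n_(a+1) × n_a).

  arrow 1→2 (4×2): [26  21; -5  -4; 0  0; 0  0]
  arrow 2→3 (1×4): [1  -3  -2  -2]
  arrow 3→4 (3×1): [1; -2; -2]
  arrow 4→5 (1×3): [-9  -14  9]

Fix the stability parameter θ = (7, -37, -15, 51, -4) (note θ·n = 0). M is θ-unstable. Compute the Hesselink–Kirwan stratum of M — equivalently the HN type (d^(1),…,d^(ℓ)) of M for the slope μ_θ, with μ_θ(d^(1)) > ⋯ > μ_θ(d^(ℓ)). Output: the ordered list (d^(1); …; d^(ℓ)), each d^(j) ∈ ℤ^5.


Interval decomposition of M: I[1,2], I[1,5], I[2,2]^2, I[4,4]^2.
HN type (ℓ=4): μ^(1)=51; μ^(2)=47/2; μ^(3)=-15; μ^(4)=-37

((0, 0, 0, 2, 0); (0, 0, 0, 1, 1); (2, 2, 1, 0, 0); (0, 2, 0, 0, 0))


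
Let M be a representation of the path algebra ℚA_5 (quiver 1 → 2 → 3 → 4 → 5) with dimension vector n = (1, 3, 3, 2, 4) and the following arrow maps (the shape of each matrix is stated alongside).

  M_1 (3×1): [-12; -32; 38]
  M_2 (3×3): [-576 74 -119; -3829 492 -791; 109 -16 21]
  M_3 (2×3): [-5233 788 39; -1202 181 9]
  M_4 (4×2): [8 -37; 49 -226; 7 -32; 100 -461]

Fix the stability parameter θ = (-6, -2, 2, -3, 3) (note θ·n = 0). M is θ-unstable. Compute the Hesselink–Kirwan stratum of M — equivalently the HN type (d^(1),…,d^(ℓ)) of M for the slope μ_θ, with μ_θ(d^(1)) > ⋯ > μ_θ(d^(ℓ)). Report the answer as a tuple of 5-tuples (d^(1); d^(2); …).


Via rank(M_{q-1}∘⋯∘M_p): M ≅ I[1,3], I[2,2], I[2,5], I[3,5], I[5,5]^2.
μ_θ-semistable layers: μ^(1)=3; μ^(2)=2; μ^(3)=-1/2; μ^(4)=-2; μ^(5)=-6

((0, 0, 0, 0, 4); (0, 0, 1, 0, 0); (0, 0, 2, 2, 0); (0, 3, 0, 0, 0); (1, 0, 0, 0, 0))


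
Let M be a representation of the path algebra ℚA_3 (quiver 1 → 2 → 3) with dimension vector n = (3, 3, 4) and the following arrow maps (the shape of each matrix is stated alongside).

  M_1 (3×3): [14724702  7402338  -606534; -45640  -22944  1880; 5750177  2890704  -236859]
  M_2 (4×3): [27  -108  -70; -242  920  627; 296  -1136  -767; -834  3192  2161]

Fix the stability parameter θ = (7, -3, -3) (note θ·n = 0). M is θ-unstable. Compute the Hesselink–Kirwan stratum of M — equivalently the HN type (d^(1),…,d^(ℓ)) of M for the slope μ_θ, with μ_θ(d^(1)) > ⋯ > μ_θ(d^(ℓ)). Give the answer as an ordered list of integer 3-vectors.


Via rank(M_{q-1}∘⋯∘M_p): M ≅ I[1,1], I[1,3]^2, I[2,2], I[3,3]^2.
μ_θ-semistable layers: μ^(1)=7; μ^(2)=1/3; μ^(3)=-3

((1, 0, 0); (2, 2, 2); (0, 1, 2))


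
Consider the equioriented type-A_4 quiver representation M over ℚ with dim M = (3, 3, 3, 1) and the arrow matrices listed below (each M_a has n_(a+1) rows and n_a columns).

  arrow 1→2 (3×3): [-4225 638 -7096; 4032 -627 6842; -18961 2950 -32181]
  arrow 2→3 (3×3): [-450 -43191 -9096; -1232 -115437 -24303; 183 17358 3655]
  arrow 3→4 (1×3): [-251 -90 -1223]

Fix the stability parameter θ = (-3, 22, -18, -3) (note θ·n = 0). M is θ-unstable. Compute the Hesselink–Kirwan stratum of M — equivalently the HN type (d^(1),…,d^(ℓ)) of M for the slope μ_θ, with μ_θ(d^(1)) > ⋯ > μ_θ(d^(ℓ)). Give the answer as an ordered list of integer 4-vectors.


Interval decomposition of M: I[1,3]^2, I[1,4].
HN type (ℓ=3): μ^(1)=2; μ^(2)=1/3; μ^(3)=-3

((0, 2, 2, 0); (0, 1, 1, 1); (3, 0, 0, 0))


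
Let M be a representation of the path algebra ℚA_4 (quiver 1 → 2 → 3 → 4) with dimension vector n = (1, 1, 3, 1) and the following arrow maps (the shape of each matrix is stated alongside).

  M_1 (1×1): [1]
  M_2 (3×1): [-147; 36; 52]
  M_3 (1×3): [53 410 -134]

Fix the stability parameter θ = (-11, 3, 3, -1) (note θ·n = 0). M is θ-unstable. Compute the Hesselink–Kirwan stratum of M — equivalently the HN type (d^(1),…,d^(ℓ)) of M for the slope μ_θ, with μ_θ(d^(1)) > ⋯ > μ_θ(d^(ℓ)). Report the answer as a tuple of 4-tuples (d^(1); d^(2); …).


Via rank(M_{q-1}∘⋯∘M_p): M ≅ I[1,4], I[3,3]^2.
μ_θ-semistable layers: μ^(1)=3; μ^(2)=5/3; μ^(3)=-11

((0, 0, 2, 0); (0, 1, 1, 1); (1, 0, 0, 0))


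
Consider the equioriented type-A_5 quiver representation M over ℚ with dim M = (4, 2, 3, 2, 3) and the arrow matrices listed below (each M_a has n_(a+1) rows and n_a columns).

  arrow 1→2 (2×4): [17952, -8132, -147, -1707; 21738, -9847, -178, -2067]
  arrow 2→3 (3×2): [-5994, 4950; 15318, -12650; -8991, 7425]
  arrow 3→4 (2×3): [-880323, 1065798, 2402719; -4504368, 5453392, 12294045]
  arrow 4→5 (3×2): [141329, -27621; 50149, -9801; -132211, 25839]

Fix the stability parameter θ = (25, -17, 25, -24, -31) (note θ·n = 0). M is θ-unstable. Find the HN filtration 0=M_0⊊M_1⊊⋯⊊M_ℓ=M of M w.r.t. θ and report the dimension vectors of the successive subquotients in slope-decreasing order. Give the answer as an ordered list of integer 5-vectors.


Interval decomposition of M: I[1,1]^2, I[1,2], I[1,4], I[3,3], I[3,5], I[5,5]^2.
HN type (ℓ=5): μ^(1)=25; μ^(2)=4; μ^(3)=9/4; μ^(4)=-10; μ^(5)=-31

((2, 0, 1, 0, 0); (1, 1, 0, 0, 0); (1, 1, 1, 1, 0); (0, 0, 1, 1, 1); (0, 0, 0, 0, 2))


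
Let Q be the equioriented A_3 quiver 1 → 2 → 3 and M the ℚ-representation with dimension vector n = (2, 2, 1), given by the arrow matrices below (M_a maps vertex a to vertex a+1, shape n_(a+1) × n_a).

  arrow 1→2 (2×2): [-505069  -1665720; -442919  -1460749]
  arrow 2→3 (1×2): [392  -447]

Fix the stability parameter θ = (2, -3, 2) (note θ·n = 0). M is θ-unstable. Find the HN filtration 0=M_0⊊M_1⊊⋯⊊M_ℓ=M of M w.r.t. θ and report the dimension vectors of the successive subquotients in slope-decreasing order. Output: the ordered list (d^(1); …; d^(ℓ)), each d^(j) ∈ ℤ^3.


Via rank(M_{q-1}∘⋯∘M_p): M ≅ I[1,2], I[1,3].
μ_θ-semistable layers: μ^(1)=2; μ^(2)=-1/2

((0, 0, 1); (2, 2, 0))


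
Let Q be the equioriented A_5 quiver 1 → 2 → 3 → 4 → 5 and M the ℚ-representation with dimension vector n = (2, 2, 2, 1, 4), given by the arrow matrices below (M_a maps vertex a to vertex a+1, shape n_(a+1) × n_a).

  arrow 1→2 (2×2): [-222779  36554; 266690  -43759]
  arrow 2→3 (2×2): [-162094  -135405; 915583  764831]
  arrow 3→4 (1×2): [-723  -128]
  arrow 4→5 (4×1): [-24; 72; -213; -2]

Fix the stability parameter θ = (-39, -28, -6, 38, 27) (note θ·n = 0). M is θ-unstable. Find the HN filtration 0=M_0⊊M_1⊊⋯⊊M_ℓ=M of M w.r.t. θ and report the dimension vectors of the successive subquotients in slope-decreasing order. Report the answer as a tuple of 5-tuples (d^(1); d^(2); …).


Via rank(M_{q-1}∘⋯∘M_p): M ≅ I[1,3], I[1,5], I[5,5]^3.
μ_θ-semistable layers: μ^(1)=65/2; μ^(2)=27; μ^(3)=-6; μ^(4)=-28; μ^(5)=-39

((0, 0, 0, 1, 1); (0, 0, 0, 0, 3); (0, 0, 2, 0, 0); (0, 2, 0, 0, 0); (2, 0, 0, 0, 0))


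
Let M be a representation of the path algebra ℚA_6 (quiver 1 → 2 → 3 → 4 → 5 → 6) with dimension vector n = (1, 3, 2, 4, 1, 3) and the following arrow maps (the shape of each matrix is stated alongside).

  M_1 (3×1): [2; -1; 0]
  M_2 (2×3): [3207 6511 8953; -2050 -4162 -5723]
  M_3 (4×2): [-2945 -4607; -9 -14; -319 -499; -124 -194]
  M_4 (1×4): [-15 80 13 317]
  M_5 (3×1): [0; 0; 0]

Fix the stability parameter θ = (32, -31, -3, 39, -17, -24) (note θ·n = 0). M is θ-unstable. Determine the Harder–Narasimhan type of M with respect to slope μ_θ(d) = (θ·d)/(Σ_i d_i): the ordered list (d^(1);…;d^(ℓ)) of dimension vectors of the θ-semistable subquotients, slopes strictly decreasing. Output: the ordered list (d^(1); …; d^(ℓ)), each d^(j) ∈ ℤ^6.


Barcode: M ≅ I[1,4], I[2,2], I[2,4], I[4,4], I[4,5], I[6,6]^3. HN layers by μ_θ (6 steps, strictly decreasing):
  μ^(1)=39; μ^(2)=11; μ^(3)=-2/3; μ^(4)=-3; μ^(5)=-24; μ^(6)=-31

((0, 0, 0, 3, 0, 0); (0, 0, 0, 1, 1, 0); (1, 1, 1, 0, 0, 0); (0, 0, 1, 0, 0, 0); (0, 0, 0, 0, 0, 3); (0, 2, 0, 0, 0, 0))


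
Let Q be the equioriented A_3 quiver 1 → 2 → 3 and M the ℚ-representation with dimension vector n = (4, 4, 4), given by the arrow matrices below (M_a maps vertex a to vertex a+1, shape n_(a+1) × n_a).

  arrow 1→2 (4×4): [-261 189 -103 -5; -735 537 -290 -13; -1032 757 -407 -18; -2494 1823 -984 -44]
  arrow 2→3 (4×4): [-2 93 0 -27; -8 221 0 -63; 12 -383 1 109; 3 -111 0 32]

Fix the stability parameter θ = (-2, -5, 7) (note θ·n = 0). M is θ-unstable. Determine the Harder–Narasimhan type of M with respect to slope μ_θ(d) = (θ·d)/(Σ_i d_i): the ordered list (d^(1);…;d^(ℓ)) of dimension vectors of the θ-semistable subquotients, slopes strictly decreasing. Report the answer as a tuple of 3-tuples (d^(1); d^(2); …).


Via rank(M_{q-1}∘⋯∘M_p): M ≅ I[1,3]^4.
μ_θ-semistable layers: μ^(1)=7; μ^(2)=-7/2

((0, 0, 4); (4, 4, 0))


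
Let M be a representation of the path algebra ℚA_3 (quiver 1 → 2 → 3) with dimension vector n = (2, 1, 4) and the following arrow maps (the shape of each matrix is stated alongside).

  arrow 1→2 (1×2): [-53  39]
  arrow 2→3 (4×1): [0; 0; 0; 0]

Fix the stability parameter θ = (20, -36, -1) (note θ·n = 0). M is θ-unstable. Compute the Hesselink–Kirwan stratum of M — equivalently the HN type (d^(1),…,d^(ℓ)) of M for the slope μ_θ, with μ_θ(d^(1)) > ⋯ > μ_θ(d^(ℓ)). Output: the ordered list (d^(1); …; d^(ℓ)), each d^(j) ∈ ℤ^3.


Via rank(M_{q-1}∘⋯∘M_p): M ≅ I[1,1], I[1,2], I[3,3]^4.
μ_θ-semistable layers: μ^(1)=20; μ^(2)=-1; μ^(3)=-8

((1, 0, 0); (0, 0, 4); (1, 1, 0))


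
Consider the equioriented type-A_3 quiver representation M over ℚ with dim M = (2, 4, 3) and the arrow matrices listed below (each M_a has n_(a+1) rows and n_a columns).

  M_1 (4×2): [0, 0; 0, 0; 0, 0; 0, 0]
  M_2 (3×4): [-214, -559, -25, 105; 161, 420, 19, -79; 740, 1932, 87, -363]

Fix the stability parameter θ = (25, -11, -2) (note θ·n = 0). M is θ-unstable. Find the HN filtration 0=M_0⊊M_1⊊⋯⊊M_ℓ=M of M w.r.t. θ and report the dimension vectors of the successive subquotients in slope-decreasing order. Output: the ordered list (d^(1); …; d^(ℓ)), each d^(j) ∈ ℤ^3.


Barcode: M ≅ I[1,1]^2, I[2,2], I[2,3]^3. HN layers by μ_θ (3 steps, strictly decreasing):
  μ^(1)=25; μ^(2)=-2; μ^(3)=-11

((2, 0, 0); (0, 0, 3); (0, 4, 0))


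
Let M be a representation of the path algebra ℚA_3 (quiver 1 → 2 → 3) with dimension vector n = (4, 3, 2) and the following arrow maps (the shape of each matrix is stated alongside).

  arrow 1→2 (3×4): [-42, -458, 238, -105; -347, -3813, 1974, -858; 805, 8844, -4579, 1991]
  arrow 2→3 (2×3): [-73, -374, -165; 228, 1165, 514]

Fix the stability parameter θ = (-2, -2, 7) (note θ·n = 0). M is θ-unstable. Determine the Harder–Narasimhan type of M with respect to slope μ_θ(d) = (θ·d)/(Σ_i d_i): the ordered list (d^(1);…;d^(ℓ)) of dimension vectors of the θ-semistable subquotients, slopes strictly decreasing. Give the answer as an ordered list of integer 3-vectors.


Via rank(M_{q-1}∘⋯∘M_p): M ≅ I[1,1], I[1,2], I[1,3]^2.
μ_θ-semistable layers: μ^(1)=7; μ^(2)=-2

((0, 0, 2); (4, 3, 0))


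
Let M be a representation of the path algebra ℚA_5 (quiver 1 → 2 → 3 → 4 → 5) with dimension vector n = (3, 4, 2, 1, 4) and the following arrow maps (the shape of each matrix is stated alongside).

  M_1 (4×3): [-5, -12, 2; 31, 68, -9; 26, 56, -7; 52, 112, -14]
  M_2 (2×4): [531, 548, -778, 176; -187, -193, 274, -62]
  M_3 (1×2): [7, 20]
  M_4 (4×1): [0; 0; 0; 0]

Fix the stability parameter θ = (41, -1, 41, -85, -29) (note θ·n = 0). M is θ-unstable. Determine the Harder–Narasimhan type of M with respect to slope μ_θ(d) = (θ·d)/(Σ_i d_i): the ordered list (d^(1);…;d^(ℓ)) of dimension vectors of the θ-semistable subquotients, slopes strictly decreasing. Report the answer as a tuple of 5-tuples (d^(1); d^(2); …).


Barcode: M ≅ I[1,1], I[1,3], I[1,4], I[2,2]^2, I[5,5]^4. HN layers by μ_θ (4 steps, strictly decreasing):
  μ^(1)=41; μ^(2)=20; μ^(3)=-1; μ^(4)=-29

((1, 0, 1, 0, 0); (1, 1, 0, 0, 0); (1, 3, 1, 1, 0); (0, 0, 0, 0, 4))


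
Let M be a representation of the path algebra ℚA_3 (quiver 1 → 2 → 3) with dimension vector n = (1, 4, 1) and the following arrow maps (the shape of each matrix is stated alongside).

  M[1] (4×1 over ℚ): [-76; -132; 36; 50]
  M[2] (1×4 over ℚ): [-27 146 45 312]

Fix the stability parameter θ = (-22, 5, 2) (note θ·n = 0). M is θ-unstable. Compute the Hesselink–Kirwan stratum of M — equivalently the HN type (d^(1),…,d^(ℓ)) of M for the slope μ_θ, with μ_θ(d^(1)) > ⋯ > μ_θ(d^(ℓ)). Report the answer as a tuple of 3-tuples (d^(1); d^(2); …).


Barcode: M ≅ I[1,2], I[2,2]^2, I[2,3]. HN layers by μ_θ (3 steps, strictly decreasing):
  μ^(1)=5; μ^(2)=7/2; μ^(3)=-22

((0, 3, 0); (0, 1, 1); (1, 0, 0))


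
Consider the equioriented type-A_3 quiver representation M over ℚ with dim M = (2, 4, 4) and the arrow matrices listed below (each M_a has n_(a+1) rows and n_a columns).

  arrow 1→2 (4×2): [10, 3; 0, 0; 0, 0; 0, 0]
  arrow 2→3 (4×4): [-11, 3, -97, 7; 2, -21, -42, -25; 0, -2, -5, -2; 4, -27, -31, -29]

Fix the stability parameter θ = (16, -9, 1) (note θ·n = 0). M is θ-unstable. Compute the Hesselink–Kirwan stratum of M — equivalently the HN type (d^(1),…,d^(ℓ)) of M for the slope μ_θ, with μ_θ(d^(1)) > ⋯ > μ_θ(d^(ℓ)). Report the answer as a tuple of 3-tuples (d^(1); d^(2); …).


Interval decomposition of M: I[1,1], I[1,3], I[2,3]^3.
HN type (ℓ=4): μ^(1)=16; μ^(2)=8/3; μ^(3)=1; μ^(4)=-9

((1, 0, 0); (1, 1, 1); (0, 0, 3); (0, 3, 0))


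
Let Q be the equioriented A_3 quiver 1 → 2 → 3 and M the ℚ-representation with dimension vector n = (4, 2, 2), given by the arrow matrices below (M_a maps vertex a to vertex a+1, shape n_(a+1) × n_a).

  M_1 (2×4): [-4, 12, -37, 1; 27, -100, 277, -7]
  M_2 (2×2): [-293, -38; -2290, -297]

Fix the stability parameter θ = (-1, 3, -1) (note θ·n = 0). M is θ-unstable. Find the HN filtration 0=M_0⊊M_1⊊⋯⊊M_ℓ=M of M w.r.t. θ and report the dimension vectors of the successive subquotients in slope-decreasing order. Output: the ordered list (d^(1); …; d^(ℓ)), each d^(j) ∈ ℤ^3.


Barcode: M ≅ I[1,1]^2, I[1,3]^2. HN layers by μ_θ (2 steps, strictly decreasing):
  μ^(1)=1; μ^(2)=-1

((0, 2, 2); (4, 0, 0))


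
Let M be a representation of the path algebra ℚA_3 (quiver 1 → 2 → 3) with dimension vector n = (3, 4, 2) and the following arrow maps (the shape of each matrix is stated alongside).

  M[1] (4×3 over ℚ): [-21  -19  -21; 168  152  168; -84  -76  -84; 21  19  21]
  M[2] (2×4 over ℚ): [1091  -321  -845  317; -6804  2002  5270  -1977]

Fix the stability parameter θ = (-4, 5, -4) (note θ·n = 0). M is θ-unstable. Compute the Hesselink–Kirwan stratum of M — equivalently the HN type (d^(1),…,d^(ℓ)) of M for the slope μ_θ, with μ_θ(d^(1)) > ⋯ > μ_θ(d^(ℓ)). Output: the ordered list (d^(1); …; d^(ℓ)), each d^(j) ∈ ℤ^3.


Interval decomposition of M: I[1,1]^2, I[1,3], I[2,2]^2, I[2,3].
HN type (ℓ=3): μ^(1)=5; μ^(2)=1/2; μ^(3)=-4

((0, 2, 0); (0, 2, 2); (3, 0, 0))


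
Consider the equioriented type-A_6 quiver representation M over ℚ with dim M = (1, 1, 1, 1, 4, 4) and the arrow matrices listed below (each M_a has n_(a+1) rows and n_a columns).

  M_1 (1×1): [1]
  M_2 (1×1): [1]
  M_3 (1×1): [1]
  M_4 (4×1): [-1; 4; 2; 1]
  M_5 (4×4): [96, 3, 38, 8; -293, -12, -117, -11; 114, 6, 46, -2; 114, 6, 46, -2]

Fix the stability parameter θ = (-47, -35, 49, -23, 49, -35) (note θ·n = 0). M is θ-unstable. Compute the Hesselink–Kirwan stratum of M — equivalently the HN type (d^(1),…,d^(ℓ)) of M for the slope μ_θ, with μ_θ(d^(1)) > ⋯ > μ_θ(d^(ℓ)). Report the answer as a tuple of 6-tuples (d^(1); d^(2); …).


Via rank(M_{q-1}∘⋯∘M_p): M ≅ I[1,5], I[5,5], I[5,6]^2, I[6,6]^2.
μ_θ-semistable layers: μ^(1)=49; μ^(2)=13; μ^(3)=7; μ^(4)=-35; μ^(5)=-47

((0, 0, 0, 0, 2, 0); (0, 0, 1, 1, 0, 0); (0, 0, 0, 0, 2, 2); (0, 1, 0, 0, 0, 2); (1, 0, 0, 0, 0, 0))


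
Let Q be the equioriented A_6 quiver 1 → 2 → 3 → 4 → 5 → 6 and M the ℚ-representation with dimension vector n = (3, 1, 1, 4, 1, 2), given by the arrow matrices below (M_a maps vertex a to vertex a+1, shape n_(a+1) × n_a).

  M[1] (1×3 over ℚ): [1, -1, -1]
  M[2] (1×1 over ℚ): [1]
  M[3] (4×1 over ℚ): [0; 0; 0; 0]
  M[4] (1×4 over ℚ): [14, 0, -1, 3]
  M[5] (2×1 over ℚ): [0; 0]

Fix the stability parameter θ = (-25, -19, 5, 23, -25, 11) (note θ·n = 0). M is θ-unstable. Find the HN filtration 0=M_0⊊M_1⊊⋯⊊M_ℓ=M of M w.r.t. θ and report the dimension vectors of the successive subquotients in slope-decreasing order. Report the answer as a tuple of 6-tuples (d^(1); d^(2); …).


Interval decomposition of M: I[1,1]^2, I[1,3], I[4,4]^3, I[4,5], I[6,6]^2.
HN type (ℓ=6): μ^(1)=23; μ^(2)=11; μ^(3)=5; μ^(4)=-1; μ^(5)=-19; μ^(6)=-25

((0, 0, 0, 3, 0, 0); (0, 0, 0, 0, 0, 2); (0, 0, 1, 0, 0, 0); (0, 0, 0, 1, 1, 0); (0, 1, 0, 0, 0, 0); (3, 0, 0, 0, 0, 0))


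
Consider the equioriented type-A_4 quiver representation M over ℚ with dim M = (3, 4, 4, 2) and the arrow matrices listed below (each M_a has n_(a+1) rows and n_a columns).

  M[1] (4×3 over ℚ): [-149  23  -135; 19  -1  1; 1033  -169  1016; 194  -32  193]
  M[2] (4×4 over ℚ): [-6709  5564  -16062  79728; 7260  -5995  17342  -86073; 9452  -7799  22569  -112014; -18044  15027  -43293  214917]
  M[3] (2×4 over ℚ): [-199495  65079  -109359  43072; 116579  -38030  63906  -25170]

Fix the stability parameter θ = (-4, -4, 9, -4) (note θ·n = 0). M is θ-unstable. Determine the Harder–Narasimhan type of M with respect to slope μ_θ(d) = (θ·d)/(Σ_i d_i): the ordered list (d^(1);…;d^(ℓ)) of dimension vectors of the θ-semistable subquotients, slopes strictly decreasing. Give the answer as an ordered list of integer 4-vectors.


Interval decomposition of M: I[1,1], I[1,4]^2, I[2,3]^2.
HN type (ℓ=3): μ^(1)=9; μ^(2)=5/2; μ^(3)=-4

((0, 0, 2, 0); (0, 0, 2, 2); (3, 4, 0, 0))


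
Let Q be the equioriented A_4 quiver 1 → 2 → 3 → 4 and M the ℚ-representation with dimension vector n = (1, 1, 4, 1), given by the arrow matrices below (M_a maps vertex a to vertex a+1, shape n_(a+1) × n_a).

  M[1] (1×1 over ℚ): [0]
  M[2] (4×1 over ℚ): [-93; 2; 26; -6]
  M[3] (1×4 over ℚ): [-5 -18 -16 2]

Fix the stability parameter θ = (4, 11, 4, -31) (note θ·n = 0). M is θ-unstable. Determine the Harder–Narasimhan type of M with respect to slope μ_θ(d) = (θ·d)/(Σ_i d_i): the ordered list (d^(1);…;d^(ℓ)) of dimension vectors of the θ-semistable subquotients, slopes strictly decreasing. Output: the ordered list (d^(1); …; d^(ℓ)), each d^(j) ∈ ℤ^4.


Via rank(M_{q-1}∘⋯∘M_p): M ≅ I[1,1], I[2,4], I[3,3]^3.
μ_θ-semistable layers: μ^(1)=4; μ^(2)=-16/3

((1, 0, 3, 0); (0, 1, 1, 1))


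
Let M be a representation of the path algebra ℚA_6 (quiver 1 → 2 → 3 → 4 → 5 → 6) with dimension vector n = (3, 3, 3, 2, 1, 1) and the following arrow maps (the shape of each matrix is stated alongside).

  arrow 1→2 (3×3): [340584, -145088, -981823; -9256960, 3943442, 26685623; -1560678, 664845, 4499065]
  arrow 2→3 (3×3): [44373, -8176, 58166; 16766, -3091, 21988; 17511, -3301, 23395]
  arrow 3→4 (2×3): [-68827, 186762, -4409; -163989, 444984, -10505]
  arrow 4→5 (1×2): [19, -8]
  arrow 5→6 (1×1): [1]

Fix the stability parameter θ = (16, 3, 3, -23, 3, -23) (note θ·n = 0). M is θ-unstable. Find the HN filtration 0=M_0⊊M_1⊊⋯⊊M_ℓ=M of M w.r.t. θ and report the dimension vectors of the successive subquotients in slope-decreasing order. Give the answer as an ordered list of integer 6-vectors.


Via rank(M_{q-1}∘⋯∘M_p): M ≅ I[1,3], I[1,4], I[1,6].
μ_θ-semistable layers: μ^(1)=22/3; μ^(2)=-1/4; μ^(3)=-7/2

((1, 1, 1, 0, 0, 0); (1, 1, 1, 1, 0, 0); (1, 1, 1, 1, 1, 1))


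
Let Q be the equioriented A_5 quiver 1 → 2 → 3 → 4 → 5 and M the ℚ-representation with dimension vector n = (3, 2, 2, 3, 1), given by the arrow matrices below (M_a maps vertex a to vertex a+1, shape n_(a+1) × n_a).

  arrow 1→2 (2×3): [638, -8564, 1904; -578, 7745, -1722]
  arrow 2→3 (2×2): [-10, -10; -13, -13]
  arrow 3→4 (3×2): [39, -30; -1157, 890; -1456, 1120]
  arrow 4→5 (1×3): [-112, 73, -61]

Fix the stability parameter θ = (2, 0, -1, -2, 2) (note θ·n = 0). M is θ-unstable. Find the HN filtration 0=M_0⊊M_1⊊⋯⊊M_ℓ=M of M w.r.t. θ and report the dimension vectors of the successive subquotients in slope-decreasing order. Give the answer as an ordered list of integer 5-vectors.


Via rank(M_{q-1}∘⋯∘M_p): M ≅ I[1,1], I[1,2], I[1,3], I[3,5], I[4,4]^2.
μ_θ-semistable layers: μ^(1)=2; μ^(2)=1; μ^(3)=1/3; μ^(4)=-3/2; μ^(5)=-2

((1, 0, 0, 0, 1); (1, 1, 0, 0, 0); (1, 1, 1, 0, 0); (0, 0, 1, 1, 0); (0, 0, 0, 2, 0))


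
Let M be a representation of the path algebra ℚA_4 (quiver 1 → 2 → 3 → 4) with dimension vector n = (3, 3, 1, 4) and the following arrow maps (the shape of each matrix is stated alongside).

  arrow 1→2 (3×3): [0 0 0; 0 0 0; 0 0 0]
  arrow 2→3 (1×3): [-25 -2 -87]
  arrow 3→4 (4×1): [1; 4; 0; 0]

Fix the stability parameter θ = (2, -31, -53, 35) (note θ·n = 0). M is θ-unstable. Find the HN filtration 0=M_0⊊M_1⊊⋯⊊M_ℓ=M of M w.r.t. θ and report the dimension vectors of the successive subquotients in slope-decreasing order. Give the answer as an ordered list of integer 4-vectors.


Via rank(M_{q-1}∘⋯∘M_p): M ≅ I[1,1]^3, I[2,2]^2, I[2,4], I[4,4]^3.
μ_θ-semistable layers: μ^(1)=35; μ^(2)=2; μ^(3)=-31; μ^(4)=-42

((0, 0, 0, 4); (3, 0, 0, 0); (0, 2, 0, 0); (0, 1, 1, 0))


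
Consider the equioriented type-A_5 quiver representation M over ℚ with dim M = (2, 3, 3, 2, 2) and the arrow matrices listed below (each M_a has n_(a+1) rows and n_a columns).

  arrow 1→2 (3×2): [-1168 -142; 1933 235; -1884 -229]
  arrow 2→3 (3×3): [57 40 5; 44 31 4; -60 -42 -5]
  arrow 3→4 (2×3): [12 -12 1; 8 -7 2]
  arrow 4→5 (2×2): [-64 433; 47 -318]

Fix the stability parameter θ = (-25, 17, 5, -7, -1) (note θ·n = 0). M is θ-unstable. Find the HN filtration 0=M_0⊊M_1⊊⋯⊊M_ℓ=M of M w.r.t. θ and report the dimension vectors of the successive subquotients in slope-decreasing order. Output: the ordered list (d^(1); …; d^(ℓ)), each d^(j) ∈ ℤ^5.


Interval decomposition of M: I[1,5]^2, I[2,3].
HN type (ℓ=3): μ^(1)=11; μ^(2)=7/2; μ^(3)=-25

((0, 1, 1, 0, 0); (0, 2, 2, 2, 2); (2, 0, 0, 0, 0))


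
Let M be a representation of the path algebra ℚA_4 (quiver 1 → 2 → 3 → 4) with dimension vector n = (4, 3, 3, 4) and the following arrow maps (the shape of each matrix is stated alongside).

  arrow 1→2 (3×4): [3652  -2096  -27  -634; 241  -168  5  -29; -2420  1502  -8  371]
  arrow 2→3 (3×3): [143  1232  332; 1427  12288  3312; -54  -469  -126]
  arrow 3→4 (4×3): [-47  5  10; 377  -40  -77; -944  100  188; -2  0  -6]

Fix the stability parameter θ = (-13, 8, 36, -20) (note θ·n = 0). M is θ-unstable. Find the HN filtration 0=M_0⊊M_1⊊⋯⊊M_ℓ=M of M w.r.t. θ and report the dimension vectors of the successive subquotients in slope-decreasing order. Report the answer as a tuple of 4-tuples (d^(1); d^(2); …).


Via rank(M_{q-1}∘⋯∘M_p): M ≅ I[1,1], I[1,3], I[1,4]^2, I[4,4]^2.
μ_θ-semistable layers: μ^(1)=36; μ^(2)=8; μ^(3)=-13; μ^(4)=-20

((0, 0, 1, 0); (0, 3, 2, 2); (4, 0, 0, 0); (0, 0, 0, 2))
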